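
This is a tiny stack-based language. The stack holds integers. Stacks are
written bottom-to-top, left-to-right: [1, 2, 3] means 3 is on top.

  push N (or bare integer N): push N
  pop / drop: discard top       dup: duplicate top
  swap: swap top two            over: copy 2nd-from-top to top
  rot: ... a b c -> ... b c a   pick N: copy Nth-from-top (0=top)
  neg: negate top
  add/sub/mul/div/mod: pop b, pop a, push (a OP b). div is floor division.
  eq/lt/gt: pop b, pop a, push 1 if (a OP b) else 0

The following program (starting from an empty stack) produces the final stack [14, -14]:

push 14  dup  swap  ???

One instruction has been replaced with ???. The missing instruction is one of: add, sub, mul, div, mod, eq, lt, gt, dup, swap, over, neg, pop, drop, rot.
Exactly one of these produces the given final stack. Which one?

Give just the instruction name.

Stack before ???: [14, 14]
Stack after ???:  [14, -14]
The instruction that transforms [14, 14] -> [14, -14] is: neg

Answer: neg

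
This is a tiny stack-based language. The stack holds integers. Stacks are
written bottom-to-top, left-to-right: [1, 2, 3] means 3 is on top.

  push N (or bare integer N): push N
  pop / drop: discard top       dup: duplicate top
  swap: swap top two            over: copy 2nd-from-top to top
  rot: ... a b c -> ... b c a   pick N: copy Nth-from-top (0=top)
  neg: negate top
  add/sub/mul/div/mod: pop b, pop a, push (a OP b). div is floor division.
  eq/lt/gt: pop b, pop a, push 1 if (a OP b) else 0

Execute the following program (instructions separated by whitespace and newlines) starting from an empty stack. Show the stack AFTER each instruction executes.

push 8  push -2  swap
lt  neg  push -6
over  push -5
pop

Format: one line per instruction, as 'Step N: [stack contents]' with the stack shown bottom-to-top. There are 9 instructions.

Step 1: [8]
Step 2: [8, -2]
Step 3: [-2, 8]
Step 4: [1]
Step 5: [-1]
Step 6: [-1, -6]
Step 7: [-1, -6, -1]
Step 8: [-1, -6, -1, -5]
Step 9: [-1, -6, -1]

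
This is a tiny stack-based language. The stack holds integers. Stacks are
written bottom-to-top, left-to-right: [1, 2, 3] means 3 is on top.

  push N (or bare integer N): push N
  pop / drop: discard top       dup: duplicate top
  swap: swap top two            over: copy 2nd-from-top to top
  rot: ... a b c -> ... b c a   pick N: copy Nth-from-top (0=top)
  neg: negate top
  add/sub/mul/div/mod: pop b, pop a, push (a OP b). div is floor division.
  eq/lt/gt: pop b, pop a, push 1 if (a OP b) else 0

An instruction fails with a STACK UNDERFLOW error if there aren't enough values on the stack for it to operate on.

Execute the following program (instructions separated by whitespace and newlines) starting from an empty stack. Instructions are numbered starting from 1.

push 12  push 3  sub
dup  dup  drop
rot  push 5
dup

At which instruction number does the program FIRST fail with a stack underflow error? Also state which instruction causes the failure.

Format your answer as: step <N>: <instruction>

Step 1 ('push 12'): stack = [12], depth = 1
Step 2 ('push 3'): stack = [12, 3], depth = 2
Step 3 ('sub'): stack = [9], depth = 1
Step 4 ('dup'): stack = [9, 9], depth = 2
Step 5 ('dup'): stack = [9, 9, 9], depth = 3
Step 6 ('drop'): stack = [9, 9], depth = 2
Step 7 ('rot'): needs 3 value(s) but depth is 2 — STACK UNDERFLOW

Answer: step 7: rot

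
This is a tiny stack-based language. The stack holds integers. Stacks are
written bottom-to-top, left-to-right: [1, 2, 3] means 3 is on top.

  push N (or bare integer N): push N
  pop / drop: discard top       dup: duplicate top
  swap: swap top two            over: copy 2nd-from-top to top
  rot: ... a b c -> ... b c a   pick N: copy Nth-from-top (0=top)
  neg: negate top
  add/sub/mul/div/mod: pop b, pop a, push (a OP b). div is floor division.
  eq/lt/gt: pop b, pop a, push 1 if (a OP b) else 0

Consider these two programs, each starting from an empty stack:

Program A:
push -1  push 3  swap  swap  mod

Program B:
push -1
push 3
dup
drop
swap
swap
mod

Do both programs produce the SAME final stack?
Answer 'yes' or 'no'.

Answer: yes

Derivation:
Program A trace:
  After 'push -1': [-1]
  After 'push 3': [-1, 3]
  After 'swap': [3, -1]
  After 'swap': [-1, 3]
  After 'mod': [2]
Program A final stack: [2]

Program B trace:
  After 'push -1': [-1]
  After 'push 3': [-1, 3]
  After 'dup': [-1, 3, 3]
  After 'drop': [-1, 3]
  After 'swap': [3, -1]
  After 'swap': [-1, 3]
  After 'mod': [2]
Program B final stack: [2]
Same: yes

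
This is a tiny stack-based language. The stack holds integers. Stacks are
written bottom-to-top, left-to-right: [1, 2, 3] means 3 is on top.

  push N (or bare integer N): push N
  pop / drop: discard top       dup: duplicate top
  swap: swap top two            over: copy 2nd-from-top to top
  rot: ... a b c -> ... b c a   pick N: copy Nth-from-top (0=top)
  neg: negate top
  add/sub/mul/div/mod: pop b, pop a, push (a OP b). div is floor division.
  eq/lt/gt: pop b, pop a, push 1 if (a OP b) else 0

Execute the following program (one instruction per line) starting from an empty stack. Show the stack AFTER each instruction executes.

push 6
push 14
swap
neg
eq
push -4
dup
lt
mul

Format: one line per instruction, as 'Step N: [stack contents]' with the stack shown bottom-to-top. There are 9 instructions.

Step 1: [6]
Step 2: [6, 14]
Step 3: [14, 6]
Step 4: [14, -6]
Step 5: [0]
Step 6: [0, -4]
Step 7: [0, -4, -4]
Step 8: [0, 0]
Step 9: [0]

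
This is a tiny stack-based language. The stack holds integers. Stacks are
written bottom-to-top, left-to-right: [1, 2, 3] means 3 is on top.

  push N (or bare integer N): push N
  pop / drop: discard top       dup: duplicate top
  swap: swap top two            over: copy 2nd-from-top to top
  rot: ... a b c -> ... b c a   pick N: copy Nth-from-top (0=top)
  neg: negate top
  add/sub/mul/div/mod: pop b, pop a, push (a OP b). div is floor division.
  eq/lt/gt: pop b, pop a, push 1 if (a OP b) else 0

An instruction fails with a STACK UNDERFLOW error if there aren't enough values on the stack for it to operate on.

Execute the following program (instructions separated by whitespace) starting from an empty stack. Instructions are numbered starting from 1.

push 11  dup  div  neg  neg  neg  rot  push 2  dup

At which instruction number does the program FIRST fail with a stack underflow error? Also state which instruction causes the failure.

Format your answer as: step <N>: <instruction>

Step 1 ('push 11'): stack = [11], depth = 1
Step 2 ('dup'): stack = [11, 11], depth = 2
Step 3 ('div'): stack = [1], depth = 1
Step 4 ('neg'): stack = [-1], depth = 1
Step 5 ('neg'): stack = [1], depth = 1
Step 6 ('neg'): stack = [-1], depth = 1
Step 7 ('rot'): needs 3 value(s) but depth is 1 — STACK UNDERFLOW

Answer: step 7: rot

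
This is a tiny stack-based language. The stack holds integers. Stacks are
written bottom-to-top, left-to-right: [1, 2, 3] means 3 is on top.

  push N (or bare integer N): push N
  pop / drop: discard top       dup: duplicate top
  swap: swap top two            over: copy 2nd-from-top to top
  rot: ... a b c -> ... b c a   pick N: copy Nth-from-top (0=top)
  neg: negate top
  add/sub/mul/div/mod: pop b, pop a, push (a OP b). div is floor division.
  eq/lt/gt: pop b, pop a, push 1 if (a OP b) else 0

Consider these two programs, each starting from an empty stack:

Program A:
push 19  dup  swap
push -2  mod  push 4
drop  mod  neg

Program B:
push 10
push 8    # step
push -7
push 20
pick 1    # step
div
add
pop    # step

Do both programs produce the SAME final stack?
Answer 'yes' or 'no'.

Program A trace:
  After 'push 19': [19]
  After 'dup': [19, 19]
  After 'swap': [19, 19]
  After 'push -2': [19, 19, -2]
  After 'mod': [19, -1]
  After 'push 4': [19, -1, 4]
  After 'drop': [19, -1]
  After 'mod': [0]
  After 'neg': [0]
Program A final stack: [0]

Program B trace:
  After 'push 10': [10]
  After 'push 8': [10, 8]
  After 'push -7': [10, 8, -7]
  After 'push 20': [10, 8, -7, 20]
  After 'pick 1': [10, 8, -7, 20, -7]
  After 'div': [10, 8, -7, -3]
  After 'add': [10, 8, -10]
  After 'pop': [10, 8]
Program B final stack: [10, 8]
Same: no

Answer: no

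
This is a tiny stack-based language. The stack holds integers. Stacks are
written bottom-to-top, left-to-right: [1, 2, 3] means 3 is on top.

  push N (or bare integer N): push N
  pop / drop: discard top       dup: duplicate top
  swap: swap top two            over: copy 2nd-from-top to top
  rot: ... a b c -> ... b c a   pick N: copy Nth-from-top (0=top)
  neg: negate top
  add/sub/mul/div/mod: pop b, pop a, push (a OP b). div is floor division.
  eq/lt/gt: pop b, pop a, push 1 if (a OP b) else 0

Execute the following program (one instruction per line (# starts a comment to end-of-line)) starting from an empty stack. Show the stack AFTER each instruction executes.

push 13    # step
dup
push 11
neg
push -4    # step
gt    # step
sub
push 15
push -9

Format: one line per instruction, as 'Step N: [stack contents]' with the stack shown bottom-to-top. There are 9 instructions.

Step 1: [13]
Step 2: [13, 13]
Step 3: [13, 13, 11]
Step 4: [13, 13, -11]
Step 5: [13, 13, -11, -4]
Step 6: [13, 13, 0]
Step 7: [13, 13]
Step 8: [13, 13, 15]
Step 9: [13, 13, 15, -9]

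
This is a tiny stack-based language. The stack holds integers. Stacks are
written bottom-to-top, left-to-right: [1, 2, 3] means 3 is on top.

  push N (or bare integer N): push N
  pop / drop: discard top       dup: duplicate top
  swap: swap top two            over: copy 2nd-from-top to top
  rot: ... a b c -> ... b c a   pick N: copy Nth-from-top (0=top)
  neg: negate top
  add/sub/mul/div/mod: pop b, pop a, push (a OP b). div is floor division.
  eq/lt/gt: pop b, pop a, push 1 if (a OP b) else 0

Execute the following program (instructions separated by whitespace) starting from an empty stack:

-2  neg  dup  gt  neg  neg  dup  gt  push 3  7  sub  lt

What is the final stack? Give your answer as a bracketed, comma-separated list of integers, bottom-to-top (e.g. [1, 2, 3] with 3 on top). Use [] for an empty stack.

Answer: [0]

Derivation:
After 'push -2': [-2]
After 'neg': [2]
After 'dup': [2, 2]
After 'gt': [0]
After 'neg': [0]
After 'neg': [0]
After 'dup': [0, 0]
After 'gt': [0]
After 'push 3': [0, 3]
After 'push 7': [0, 3, 7]
After 'sub': [0, -4]
After 'lt': [0]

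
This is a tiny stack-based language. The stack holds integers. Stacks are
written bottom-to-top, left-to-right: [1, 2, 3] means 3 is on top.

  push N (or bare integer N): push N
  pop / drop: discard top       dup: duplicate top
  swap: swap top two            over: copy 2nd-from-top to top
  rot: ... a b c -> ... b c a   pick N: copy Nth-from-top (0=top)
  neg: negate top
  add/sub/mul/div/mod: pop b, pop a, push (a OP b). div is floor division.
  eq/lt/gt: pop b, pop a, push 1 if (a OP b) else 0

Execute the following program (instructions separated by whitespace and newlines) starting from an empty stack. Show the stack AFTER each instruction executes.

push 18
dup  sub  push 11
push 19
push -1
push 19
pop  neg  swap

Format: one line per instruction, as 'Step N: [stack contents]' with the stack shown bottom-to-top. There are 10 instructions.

Step 1: [18]
Step 2: [18, 18]
Step 3: [0]
Step 4: [0, 11]
Step 5: [0, 11, 19]
Step 6: [0, 11, 19, -1]
Step 7: [0, 11, 19, -1, 19]
Step 8: [0, 11, 19, -1]
Step 9: [0, 11, 19, 1]
Step 10: [0, 11, 1, 19]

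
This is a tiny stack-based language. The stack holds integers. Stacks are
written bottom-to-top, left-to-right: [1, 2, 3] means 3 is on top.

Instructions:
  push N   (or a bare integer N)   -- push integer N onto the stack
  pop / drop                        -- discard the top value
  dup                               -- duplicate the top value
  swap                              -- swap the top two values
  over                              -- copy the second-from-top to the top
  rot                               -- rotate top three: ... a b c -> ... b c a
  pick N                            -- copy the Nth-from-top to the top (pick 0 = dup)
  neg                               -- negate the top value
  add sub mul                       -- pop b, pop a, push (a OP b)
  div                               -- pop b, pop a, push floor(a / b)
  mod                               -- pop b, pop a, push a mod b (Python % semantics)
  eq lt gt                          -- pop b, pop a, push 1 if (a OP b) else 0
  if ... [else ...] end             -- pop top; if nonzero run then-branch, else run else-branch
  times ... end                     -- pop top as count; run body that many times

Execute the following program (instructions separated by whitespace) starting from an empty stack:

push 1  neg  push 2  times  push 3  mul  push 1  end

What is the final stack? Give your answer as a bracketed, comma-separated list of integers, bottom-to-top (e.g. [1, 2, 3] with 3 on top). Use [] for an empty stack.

After 'push 1': [1]
After 'neg': [-1]
After 'push 2': [-1, 2]
After 'times': [-1]
After 'push 3': [-1, 3]
After 'mul': [-3]
After 'push 1': [-3, 1]
After 'push 3': [-3, 1, 3]
After 'mul': [-3, 3]
After 'push 1': [-3, 3, 1]

Answer: [-3, 3, 1]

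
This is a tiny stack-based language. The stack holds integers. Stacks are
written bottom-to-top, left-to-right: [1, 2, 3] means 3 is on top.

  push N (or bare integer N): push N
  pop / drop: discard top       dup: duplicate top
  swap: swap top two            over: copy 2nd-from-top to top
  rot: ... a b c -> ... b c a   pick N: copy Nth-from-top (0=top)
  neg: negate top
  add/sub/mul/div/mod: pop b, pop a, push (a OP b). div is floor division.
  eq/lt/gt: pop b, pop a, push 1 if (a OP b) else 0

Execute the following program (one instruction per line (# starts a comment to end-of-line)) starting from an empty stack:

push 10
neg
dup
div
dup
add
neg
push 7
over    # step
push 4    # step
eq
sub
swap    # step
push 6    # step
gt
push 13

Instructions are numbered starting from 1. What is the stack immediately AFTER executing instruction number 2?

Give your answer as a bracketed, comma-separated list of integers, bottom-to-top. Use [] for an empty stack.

Step 1 ('push 10'): [10]
Step 2 ('neg'): [-10]

Answer: [-10]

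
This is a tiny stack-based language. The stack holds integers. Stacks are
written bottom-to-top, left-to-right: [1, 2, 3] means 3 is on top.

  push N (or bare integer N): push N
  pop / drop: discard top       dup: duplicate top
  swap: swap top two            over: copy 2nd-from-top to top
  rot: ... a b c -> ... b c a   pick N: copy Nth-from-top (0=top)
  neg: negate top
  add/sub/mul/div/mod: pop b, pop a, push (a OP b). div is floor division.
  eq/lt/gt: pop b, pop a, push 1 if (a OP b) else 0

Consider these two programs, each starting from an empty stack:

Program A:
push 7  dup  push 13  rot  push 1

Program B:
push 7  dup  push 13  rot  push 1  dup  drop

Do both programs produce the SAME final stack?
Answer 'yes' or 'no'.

Answer: yes

Derivation:
Program A trace:
  After 'push 7': [7]
  After 'dup': [7, 7]
  After 'push 13': [7, 7, 13]
  After 'rot': [7, 13, 7]
  After 'push 1': [7, 13, 7, 1]
Program A final stack: [7, 13, 7, 1]

Program B trace:
  After 'push 7': [7]
  After 'dup': [7, 7]
  After 'push 13': [7, 7, 13]
  After 'rot': [7, 13, 7]
  After 'push 1': [7, 13, 7, 1]
  After 'dup': [7, 13, 7, 1, 1]
  After 'drop': [7, 13, 7, 1]
Program B final stack: [7, 13, 7, 1]
Same: yes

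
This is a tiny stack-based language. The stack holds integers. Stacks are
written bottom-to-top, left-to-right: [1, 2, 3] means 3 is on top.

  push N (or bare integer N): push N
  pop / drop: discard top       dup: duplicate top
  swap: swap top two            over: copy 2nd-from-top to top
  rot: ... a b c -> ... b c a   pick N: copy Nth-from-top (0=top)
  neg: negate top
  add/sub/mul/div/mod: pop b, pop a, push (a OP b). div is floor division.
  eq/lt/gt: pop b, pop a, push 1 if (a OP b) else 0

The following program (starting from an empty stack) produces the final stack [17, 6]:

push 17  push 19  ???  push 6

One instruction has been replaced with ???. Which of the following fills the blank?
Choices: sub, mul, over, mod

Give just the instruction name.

Answer: mod

Derivation:
Stack before ???: [17, 19]
Stack after ???:  [17]
Checking each choice:
  sub: produces [-2, 6]
  mul: produces [323, 6]
  over: produces [17, 19, 17, 6]
  mod: MATCH


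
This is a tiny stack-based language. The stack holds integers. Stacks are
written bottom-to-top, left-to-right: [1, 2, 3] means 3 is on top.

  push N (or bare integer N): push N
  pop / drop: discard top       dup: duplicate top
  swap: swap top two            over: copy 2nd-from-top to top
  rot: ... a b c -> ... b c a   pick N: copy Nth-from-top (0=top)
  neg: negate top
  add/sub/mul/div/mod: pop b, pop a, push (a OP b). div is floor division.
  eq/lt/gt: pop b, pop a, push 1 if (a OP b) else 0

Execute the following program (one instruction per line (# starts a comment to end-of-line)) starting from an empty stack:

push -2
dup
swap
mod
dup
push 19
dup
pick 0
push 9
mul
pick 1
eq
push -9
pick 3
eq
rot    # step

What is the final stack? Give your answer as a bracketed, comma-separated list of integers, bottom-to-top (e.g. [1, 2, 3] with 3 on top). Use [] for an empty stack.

Answer: [0, 0, 19, 0, 0, 19]

Derivation:
After 'push -2': [-2]
After 'dup': [-2, -2]
After 'swap': [-2, -2]
After 'mod': [0]
After 'dup': [0, 0]
After 'push 19': [0, 0, 19]
After 'dup': [0, 0, 19, 19]
After 'pick 0': [0, 0, 19, 19, 19]
After 'push 9': [0, 0, 19, 19, 19, 9]
After 'mul': [0, 0, 19, 19, 171]
After 'pick 1': [0, 0, 19, 19, 171, 19]
After 'eq': [0, 0, 19, 19, 0]
After 'push -9': [0, 0, 19, 19, 0, -9]
After 'pick 3': [0, 0, 19, 19, 0, -9, 19]
After 'eq': [0, 0, 19, 19, 0, 0]
After 'rot': [0, 0, 19, 0, 0, 19]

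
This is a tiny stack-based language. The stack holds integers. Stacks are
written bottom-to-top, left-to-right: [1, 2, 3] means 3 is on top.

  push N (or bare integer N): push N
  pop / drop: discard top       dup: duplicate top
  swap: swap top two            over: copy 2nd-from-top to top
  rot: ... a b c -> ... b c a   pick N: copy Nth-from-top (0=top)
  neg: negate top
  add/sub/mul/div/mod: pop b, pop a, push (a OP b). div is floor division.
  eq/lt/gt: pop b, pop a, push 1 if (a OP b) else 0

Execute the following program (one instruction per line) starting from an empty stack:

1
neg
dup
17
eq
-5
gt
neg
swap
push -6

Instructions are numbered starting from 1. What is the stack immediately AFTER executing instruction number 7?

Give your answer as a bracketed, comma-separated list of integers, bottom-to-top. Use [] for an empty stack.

Answer: [-1, 1]

Derivation:
Step 1 ('1'): [1]
Step 2 ('neg'): [-1]
Step 3 ('dup'): [-1, -1]
Step 4 ('17'): [-1, -1, 17]
Step 5 ('eq'): [-1, 0]
Step 6 ('-5'): [-1, 0, -5]
Step 7 ('gt'): [-1, 1]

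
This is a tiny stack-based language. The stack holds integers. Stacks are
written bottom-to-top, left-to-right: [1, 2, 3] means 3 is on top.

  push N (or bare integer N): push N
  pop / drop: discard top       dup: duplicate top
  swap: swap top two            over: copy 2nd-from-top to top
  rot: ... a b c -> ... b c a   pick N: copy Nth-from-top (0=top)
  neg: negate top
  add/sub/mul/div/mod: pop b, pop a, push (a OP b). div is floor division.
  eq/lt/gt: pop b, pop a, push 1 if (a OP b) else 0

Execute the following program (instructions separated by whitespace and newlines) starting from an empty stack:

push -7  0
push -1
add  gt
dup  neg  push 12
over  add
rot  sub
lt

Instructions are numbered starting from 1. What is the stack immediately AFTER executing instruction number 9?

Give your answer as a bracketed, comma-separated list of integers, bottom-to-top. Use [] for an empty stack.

Answer: [0, 0, 12, 0]

Derivation:
Step 1 ('push -7'): [-7]
Step 2 ('0'): [-7, 0]
Step 3 ('push -1'): [-7, 0, -1]
Step 4 ('add'): [-7, -1]
Step 5 ('gt'): [0]
Step 6 ('dup'): [0, 0]
Step 7 ('neg'): [0, 0]
Step 8 ('push 12'): [0, 0, 12]
Step 9 ('over'): [0, 0, 12, 0]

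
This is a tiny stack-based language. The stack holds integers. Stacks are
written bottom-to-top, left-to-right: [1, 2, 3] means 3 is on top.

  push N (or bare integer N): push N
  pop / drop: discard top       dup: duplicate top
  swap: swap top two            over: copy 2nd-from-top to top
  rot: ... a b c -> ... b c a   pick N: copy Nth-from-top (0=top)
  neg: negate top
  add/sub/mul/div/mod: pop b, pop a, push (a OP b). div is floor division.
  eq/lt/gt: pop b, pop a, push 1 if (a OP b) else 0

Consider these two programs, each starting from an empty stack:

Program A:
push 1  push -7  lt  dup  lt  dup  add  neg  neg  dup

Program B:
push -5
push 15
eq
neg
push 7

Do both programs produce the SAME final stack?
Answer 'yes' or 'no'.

Answer: no

Derivation:
Program A trace:
  After 'push 1': [1]
  After 'push -7': [1, -7]
  After 'lt': [0]
  After 'dup': [0, 0]
  After 'lt': [0]
  After 'dup': [0, 0]
  After 'add': [0]
  After 'neg': [0]
  After 'neg': [0]
  After 'dup': [0, 0]
Program A final stack: [0, 0]

Program B trace:
  After 'push -5': [-5]
  After 'push 15': [-5, 15]
  After 'eq': [0]
  After 'neg': [0]
  After 'push 7': [0, 7]
Program B final stack: [0, 7]
Same: no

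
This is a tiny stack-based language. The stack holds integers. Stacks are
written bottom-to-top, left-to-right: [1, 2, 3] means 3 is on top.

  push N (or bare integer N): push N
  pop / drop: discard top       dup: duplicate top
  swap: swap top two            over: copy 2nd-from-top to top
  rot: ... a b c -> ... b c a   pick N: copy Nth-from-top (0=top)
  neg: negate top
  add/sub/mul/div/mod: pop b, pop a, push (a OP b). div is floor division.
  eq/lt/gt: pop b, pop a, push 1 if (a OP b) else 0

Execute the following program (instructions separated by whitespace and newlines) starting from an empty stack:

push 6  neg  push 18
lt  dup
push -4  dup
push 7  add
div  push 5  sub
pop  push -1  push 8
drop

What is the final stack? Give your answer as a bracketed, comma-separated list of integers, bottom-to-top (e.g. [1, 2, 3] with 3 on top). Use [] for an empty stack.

Answer: [1, 1, -1]

Derivation:
After 'push 6': [6]
After 'neg': [-6]
After 'push 18': [-6, 18]
After 'lt': [1]
After 'dup': [1, 1]
After 'push -4': [1, 1, -4]
After 'dup': [1, 1, -4, -4]
After 'push 7': [1, 1, -4, -4, 7]
After 'add': [1, 1, -4, 3]
After 'div': [1, 1, -2]
After 'push 5': [1, 1, -2, 5]
After 'sub': [1, 1, -7]
After 'pop': [1, 1]
After 'push -1': [1, 1, -1]
After 'push 8': [1, 1, -1, 8]
After 'drop': [1, 1, -1]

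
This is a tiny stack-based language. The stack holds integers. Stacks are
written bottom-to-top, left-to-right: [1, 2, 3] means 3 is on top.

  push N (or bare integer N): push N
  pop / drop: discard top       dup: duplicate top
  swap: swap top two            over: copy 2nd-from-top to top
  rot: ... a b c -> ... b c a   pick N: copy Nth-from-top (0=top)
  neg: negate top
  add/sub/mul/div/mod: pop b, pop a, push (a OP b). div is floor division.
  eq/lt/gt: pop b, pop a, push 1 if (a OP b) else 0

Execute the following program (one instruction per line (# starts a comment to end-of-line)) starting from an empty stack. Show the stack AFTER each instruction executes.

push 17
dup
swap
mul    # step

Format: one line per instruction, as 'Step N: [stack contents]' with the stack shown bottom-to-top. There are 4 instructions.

Step 1: [17]
Step 2: [17, 17]
Step 3: [17, 17]
Step 4: [289]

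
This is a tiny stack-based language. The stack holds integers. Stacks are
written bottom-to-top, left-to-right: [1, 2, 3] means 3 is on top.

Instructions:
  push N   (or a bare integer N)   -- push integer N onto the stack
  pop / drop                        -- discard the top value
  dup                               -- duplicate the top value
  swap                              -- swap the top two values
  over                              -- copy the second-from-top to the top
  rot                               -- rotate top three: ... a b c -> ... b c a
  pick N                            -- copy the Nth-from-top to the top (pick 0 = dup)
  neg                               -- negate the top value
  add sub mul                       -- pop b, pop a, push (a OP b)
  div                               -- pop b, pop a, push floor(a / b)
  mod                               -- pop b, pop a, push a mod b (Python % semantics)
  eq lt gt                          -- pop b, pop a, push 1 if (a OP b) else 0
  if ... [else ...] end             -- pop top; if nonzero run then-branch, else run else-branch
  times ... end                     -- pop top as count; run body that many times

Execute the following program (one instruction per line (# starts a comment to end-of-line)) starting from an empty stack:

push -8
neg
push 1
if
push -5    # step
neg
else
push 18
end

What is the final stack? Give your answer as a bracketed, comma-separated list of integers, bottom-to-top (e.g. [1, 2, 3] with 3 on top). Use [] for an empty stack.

Answer: [8, 5]

Derivation:
After 'push -8': [-8]
After 'neg': [8]
After 'push 1': [8, 1]
After 'if': [8]
After 'push -5': [8, -5]
After 'neg': [8, 5]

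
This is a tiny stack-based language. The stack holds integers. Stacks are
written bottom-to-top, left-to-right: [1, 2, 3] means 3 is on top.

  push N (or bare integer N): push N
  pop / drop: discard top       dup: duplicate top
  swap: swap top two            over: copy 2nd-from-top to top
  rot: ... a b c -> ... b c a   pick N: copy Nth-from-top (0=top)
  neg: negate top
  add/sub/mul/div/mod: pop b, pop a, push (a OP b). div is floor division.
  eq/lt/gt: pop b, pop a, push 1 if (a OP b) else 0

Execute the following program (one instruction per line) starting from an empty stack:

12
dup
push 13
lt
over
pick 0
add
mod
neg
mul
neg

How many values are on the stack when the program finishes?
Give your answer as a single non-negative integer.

Answer: 1

Derivation:
After 'push 12': stack = [12] (depth 1)
After 'dup': stack = [12, 12] (depth 2)
After 'push 13': stack = [12, 12, 13] (depth 3)
After 'lt': stack = [12, 1] (depth 2)
After 'over': stack = [12, 1, 12] (depth 3)
After 'pick 0': stack = [12, 1, 12, 12] (depth 4)
After 'add': stack = [12, 1, 24] (depth 3)
After 'mod': stack = [12, 1] (depth 2)
After 'neg': stack = [12, -1] (depth 2)
After 'mul': stack = [-12] (depth 1)
After 'neg': stack = [12] (depth 1)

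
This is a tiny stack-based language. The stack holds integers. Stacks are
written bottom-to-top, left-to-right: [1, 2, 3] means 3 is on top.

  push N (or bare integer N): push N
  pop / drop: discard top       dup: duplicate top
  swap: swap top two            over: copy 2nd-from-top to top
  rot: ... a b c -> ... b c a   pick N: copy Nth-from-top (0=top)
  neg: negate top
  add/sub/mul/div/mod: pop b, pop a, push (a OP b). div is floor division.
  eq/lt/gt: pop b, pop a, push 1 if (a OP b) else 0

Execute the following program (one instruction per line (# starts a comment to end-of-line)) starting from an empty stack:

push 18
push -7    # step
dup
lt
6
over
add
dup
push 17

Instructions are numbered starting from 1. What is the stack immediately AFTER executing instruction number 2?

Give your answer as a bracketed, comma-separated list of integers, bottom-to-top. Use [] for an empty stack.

Answer: [18, -7]

Derivation:
Step 1 ('push 18'): [18]
Step 2 ('push -7'): [18, -7]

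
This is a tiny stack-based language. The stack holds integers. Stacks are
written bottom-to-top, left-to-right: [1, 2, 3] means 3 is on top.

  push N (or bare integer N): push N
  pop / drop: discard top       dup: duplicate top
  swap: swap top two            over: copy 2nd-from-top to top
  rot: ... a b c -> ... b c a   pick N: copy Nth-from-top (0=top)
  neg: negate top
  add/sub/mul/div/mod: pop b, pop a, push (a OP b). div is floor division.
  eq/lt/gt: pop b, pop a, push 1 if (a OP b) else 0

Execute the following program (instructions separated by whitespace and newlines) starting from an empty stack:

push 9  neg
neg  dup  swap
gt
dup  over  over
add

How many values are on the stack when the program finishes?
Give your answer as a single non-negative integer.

Answer: 3

Derivation:
After 'push 9': stack = [9] (depth 1)
After 'neg': stack = [-9] (depth 1)
After 'neg': stack = [9] (depth 1)
After 'dup': stack = [9, 9] (depth 2)
After 'swap': stack = [9, 9] (depth 2)
After 'gt': stack = [0] (depth 1)
After 'dup': stack = [0, 0] (depth 2)
After 'over': stack = [0, 0, 0] (depth 3)
After 'over': stack = [0, 0, 0, 0] (depth 4)
After 'add': stack = [0, 0, 0] (depth 3)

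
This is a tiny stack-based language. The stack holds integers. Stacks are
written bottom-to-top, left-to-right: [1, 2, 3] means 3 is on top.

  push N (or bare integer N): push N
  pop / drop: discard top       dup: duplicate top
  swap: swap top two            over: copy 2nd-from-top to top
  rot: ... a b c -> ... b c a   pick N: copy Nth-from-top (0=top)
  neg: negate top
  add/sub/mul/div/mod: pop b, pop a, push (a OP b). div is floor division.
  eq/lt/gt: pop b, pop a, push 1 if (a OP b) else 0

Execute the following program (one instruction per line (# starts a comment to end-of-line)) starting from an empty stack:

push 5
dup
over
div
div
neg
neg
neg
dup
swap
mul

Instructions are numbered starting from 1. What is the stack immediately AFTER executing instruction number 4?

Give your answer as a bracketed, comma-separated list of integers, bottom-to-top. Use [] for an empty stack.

Answer: [5, 1]

Derivation:
Step 1 ('push 5'): [5]
Step 2 ('dup'): [5, 5]
Step 3 ('over'): [5, 5, 5]
Step 4 ('div'): [5, 1]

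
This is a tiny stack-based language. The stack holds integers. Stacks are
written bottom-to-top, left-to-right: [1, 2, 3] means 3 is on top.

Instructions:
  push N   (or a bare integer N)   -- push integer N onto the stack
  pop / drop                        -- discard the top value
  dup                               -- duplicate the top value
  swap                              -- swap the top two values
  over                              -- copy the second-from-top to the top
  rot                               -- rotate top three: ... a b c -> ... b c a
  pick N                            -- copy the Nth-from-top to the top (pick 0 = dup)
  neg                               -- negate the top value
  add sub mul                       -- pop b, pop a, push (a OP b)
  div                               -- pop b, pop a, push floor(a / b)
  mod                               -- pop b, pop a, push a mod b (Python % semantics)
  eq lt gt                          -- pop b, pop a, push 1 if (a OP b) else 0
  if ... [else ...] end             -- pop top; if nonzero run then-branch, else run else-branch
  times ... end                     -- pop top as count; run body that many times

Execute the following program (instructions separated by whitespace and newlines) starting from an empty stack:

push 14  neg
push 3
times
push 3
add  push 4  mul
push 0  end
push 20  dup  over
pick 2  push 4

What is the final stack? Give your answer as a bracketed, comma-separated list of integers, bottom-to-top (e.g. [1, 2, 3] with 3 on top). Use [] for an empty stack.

Answer: [-44, 12, 12, 0, 20, 20, 20, 20, 4]

Derivation:
After 'push 14': [14]
After 'neg': [-14]
After 'push 3': [-14, 3]
After 'times': [-14]
After 'push 3': [-14, 3]
After 'add': [-11]
After 'push 4': [-11, 4]
After 'mul': [-44]
After 'push 0': [-44, 0]
After 'push 3': [-44, 0, 3]
After 'add': [-44, 3]
After 'push 4': [-44, 3, 4]
After 'mul': [-44, 12]
After 'push 0': [-44, 12, 0]
After 'push 3': [-44, 12, 0, 3]
After 'add': [-44, 12, 3]
After 'push 4': [-44, 12, 3, 4]
After 'mul': [-44, 12, 12]
After 'push 0': [-44, 12, 12, 0]
After 'push 20': [-44, 12, 12, 0, 20]
After 'dup': [-44, 12, 12, 0, 20, 20]
After 'over': [-44, 12, 12, 0, 20, 20, 20]
After 'pick 2': [-44, 12, 12, 0, 20, 20, 20, 20]
After 'push 4': [-44, 12, 12, 0, 20, 20, 20, 20, 4]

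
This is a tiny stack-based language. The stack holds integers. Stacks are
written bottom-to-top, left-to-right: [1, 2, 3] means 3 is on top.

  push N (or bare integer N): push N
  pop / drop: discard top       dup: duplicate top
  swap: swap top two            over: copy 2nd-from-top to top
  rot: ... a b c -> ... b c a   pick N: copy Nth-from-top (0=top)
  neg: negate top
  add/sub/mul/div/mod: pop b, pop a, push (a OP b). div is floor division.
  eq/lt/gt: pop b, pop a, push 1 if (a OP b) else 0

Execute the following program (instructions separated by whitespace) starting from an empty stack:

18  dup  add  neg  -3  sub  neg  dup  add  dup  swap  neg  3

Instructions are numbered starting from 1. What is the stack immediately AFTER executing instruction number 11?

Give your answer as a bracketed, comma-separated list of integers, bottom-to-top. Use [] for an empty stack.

Step 1 ('18'): [18]
Step 2 ('dup'): [18, 18]
Step 3 ('add'): [36]
Step 4 ('neg'): [-36]
Step 5 ('-3'): [-36, -3]
Step 6 ('sub'): [-33]
Step 7 ('neg'): [33]
Step 8 ('dup'): [33, 33]
Step 9 ('add'): [66]
Step 10 ('dup'): [66, 66]
Step 11 ('swap'): [66, 66]

Answer: [66, 66]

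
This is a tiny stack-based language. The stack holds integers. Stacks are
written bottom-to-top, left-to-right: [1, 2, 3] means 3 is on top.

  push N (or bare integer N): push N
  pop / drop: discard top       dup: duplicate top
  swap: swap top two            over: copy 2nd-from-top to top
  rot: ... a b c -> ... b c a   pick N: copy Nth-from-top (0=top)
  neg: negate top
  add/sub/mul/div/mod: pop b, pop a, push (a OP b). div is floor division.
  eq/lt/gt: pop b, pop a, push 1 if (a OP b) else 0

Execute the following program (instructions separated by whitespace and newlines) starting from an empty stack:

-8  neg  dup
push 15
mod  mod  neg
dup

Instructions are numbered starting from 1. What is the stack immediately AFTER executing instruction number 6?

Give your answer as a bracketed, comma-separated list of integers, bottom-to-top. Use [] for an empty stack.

Answer: [0]

Derivation:
Step 1 ('-8'): [-8]
Step 2 ('neg'): [8]
Step 3 ('dup'): [8, 8]
Step 4 ('push 15'): [8, 8, 15]
Step 5 ('mod'): [8, 8]
Step 6 ('mod'): [0]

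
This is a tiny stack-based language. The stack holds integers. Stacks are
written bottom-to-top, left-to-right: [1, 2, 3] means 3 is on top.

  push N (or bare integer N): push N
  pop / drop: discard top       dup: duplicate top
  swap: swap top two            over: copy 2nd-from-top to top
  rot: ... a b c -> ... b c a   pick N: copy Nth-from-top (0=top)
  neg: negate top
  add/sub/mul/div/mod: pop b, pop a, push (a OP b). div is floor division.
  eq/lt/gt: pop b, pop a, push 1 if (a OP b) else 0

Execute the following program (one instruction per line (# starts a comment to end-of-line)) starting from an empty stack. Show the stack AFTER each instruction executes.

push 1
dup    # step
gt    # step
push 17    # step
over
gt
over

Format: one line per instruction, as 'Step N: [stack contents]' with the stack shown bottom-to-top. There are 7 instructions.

Step 1: [1]
Step 2: [1, 1]
Step 3: [0]
Step 4: [0, 17]
Step 5: [0, 17, 0]
Step 6: [0, 1]
Step 7: [0, 1, 0]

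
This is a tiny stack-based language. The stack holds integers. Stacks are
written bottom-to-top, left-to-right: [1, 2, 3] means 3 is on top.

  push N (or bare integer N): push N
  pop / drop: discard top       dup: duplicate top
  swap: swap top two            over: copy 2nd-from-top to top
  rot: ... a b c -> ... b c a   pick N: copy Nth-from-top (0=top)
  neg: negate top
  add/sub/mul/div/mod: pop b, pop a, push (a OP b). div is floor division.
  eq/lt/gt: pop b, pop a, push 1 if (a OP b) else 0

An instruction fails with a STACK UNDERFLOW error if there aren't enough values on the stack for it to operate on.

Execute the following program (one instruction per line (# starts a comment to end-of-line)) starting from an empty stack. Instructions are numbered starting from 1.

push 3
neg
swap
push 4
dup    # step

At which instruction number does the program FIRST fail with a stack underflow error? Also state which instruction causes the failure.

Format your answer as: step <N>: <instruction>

Step 1 ('push 3'): stack = [3], depth = 1
Step 2 ('neg'): stack = [-3], depth = 1
Step 3 ('swap'): needs 2 value(s) but depth is 1 — STACK UNDERFLOW

Answer: step 3: swap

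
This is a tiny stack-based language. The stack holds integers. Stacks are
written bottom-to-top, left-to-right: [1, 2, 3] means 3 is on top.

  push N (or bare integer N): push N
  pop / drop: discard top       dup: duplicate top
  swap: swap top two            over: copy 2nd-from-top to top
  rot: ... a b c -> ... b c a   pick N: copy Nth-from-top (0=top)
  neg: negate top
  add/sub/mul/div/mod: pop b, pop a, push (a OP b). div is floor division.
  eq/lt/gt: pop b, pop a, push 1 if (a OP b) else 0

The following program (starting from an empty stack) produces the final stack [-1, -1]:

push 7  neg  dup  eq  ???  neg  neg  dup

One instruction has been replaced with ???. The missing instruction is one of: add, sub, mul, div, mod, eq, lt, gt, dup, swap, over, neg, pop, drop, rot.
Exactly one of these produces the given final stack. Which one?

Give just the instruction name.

Stack before ???: [1]
Stack after ???:  [-1]
The instruction that transforms [1] -> [-1] is: neg

Answer: neg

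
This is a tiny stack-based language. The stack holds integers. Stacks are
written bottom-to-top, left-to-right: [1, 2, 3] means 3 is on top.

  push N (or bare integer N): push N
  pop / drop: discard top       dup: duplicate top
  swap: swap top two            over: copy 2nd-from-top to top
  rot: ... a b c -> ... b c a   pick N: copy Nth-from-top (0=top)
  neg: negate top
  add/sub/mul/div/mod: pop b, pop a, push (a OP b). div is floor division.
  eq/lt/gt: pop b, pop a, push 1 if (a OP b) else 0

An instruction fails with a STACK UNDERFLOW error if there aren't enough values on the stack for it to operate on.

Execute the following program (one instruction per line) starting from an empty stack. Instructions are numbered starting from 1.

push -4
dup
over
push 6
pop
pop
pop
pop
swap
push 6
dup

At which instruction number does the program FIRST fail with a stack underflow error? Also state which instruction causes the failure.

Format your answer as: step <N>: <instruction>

Step 1 ('push -4'): stack = [-4], depth = 1
Step 2 ('dup'): stack = [-4, -4], depth = 2
Step 3 ('over'): stack = [-4, -4, -4], depth = 3
Step 4 ('push 6'): stack = [-4, -4, -4, 6], depth = 4
Step 5 ('pop'): stack = [-4, -4, -4], depth = 3
Step 6 ('pop'): stack = [-4, -4], depth = 2
Step 7 ('pop'): stack = [-4], depth = 1
Step 8 ('pop'): stack = [], depth = 0
Step 9 ('swap'): needs 2 value(s) but depth is 0 — STACK UNDERFLOW

Answer: step 9: swap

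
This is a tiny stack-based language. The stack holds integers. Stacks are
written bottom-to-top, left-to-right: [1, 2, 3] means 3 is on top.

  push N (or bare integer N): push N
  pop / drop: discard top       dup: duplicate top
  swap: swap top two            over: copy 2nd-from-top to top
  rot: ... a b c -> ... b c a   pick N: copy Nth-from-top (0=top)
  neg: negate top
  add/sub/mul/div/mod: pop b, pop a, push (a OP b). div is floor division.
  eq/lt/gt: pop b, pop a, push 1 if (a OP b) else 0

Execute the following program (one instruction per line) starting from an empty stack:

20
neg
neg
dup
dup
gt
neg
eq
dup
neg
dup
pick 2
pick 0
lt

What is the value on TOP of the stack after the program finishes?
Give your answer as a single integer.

After 'push 20': [20]
After 'neg': [-20]
After 'neg': [20]
After 'dup': [20, 20]
After 'dup': [20, 20, 20]
After 'gt': [20, 0]
After 'neg': [20, 0]
After 'eq': [0]
After 'dup': [0, 0]
After 'neg': [0, 0]
After 'dup': [0, 0, 0]
After 'pick 2': [0, 0, 0, 0]
After 'pick 0': [0, 0, 0, 0, 0]
After 'lt': [0, 0, 0, 0]

Answer: 0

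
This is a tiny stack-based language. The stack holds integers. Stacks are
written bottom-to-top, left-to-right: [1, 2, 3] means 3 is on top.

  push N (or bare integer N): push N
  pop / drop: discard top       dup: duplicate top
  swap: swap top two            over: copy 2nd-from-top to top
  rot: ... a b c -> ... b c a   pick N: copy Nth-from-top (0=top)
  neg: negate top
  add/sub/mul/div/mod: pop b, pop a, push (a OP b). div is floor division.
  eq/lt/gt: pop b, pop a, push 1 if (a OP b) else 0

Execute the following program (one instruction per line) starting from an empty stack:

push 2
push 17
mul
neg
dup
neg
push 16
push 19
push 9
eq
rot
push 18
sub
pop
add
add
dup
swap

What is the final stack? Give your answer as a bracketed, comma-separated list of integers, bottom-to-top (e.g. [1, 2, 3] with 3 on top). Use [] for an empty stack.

Answer: [-18, -18]

Derivation:
After 'push 2': [2]
After 'push 17': [2, 17]
After 'mul': [34]
After 'neg': [-34]
After 'dup': [-34, -34]
After 'neg': [-34, 34]
After 'push 16': [-34, 34, 16]
After 'push 19': [-34, 34, 16, 19]
After 'push 9': [-34, 34, 16, 19, 9]
After 'eq': [-34, 34, 16, 0]
After 'rot': [-34, 16, 0, 34]
After 'push 18': [-34, 16, 0, 34, 18]
After 'sub': [-34, 16, 0, 16]
After 'pop': [-34, 16, 0]
After 'add': [-34, 16]
After 'add': [-18]
After 'dup': [-18, -18]
After 'swap': [-18, -18]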